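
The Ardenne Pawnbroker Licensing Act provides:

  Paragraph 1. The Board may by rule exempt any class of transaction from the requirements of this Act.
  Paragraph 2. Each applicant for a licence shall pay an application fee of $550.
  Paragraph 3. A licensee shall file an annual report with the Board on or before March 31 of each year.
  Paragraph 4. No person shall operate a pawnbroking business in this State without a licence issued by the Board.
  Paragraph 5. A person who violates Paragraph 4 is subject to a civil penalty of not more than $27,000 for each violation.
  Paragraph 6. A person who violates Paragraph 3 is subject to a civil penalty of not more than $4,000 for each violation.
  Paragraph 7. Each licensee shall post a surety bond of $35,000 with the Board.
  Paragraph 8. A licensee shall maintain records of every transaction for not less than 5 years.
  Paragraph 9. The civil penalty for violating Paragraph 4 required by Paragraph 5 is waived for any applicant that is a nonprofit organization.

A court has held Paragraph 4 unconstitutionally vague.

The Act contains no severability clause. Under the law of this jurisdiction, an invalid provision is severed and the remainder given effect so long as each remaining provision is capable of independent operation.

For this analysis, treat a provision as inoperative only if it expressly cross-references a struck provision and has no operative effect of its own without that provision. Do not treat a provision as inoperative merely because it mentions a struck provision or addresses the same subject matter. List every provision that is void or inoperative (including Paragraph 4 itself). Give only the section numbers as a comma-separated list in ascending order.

Paragraph 4 is struck. Paragraph 5 has no operative effect of its own apart from Paragraph 4 and is therefore inoperative. The whole of Paragraph 9 is the nonprofit waiver of the civil penalty for violating Paragraph 4, defined by reference to Paragraph 5, so Paragraph 9 cannot stand once Paragraph 5 is removed. Under the stated default rule, only provisions that cannot operate independently fall away; the rest are enforced. That leaves Paragraph 1, Paragraph 2, Paragraph 3, Paragraph 6, Paragraph 7, and Paragraph 8 in effect.

4, 5, 9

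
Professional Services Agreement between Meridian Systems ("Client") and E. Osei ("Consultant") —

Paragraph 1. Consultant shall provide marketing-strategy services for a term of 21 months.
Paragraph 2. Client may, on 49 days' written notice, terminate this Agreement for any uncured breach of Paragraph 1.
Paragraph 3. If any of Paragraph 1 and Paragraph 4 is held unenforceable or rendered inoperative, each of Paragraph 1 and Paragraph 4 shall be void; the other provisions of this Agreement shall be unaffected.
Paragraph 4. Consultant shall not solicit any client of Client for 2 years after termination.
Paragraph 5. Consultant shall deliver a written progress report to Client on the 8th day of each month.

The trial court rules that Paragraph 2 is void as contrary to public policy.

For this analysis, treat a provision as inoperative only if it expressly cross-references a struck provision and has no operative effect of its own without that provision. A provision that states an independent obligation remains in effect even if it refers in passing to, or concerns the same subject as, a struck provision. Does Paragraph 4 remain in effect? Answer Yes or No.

Paragraph 2 is struck. Nothing else in the Agreement is defined by reference to Paragraph 2. Paragraph 3 ties Paragraph 1 and Paragraph 4 together, but none of those is affected here; the remaining provisions continue in force under Paragraph 3. That leaves Paragraph 1, Paragraph 3, Paragraph 4, and Paragraph 5 in effect. Paragraph 4 is among the surviving provisions, so the answer is yes.

Yes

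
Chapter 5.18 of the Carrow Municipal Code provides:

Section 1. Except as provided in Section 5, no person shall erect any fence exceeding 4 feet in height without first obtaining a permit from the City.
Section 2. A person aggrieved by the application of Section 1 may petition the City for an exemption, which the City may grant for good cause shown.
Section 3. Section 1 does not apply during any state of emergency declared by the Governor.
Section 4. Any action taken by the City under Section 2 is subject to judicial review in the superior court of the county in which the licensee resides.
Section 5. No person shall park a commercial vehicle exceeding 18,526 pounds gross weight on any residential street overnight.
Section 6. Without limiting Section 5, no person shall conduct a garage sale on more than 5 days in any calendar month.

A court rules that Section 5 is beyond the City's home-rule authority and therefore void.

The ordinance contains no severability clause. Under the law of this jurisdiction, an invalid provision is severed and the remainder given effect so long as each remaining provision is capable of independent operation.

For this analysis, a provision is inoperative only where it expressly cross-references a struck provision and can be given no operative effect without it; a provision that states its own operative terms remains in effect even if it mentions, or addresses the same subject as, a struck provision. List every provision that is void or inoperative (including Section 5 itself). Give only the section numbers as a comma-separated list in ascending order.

5

Section 5 is struck. Although Section 1 refers to Section 5, its operative terms do not depend on Section 5, so it remains in effect. Section 6 mentions Section 5 but its own obligation stands independently of Section 5, so Section 6 is not affected. No other provision's operative terms depend on Section 5. Under the stated default rule, only provisions that cannot operate independently fall away; the rest are enforced. Section 1, Section 2, Section 3, Section 4, and Section 6 remain in effect.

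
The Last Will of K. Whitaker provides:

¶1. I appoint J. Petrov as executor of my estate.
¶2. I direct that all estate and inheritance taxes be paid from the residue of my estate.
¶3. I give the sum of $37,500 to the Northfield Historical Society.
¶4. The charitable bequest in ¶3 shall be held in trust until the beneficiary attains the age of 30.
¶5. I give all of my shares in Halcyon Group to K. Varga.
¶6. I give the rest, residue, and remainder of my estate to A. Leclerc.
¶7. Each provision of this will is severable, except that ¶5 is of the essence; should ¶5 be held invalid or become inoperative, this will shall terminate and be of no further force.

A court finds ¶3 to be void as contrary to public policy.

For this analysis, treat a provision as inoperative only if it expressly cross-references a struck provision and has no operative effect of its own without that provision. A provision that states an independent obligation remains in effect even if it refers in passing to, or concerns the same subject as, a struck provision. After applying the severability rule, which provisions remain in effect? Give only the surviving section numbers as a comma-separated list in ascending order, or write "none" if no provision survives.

1, 2, 5, 6, 7

¶3 is struck. ¶4 merely fixes the trust for ¶3; with ¶3 gone it has nothing to operate on and falls away. ¶7 makes ¶5 an essential term, but ¶5 is unaffected, so the severability proviso in ¶7 preserves the remaining provisions. That leaves ¶1, ¶2, ¶5, ¶6, and ¶7 in effect.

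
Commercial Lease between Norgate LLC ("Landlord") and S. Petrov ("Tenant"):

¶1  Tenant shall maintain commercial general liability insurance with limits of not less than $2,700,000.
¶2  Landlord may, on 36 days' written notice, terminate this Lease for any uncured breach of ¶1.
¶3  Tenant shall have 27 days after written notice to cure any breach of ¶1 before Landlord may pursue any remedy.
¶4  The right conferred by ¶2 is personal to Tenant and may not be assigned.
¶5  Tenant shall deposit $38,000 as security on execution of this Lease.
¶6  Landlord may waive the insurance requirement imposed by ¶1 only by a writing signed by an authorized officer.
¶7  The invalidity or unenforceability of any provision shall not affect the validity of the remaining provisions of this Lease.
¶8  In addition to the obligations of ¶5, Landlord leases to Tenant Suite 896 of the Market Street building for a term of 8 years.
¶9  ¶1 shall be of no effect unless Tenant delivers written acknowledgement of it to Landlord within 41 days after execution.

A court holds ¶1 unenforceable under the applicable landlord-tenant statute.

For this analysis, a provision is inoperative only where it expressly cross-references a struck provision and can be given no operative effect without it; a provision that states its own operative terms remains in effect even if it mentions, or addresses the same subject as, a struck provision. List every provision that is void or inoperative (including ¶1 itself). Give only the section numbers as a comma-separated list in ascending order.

¶1 is struck. The only function of ¶2 is the termination right for breach of ¶1, so it cannot stand once ¶1 is removed. The only function of ¶3 is the cure period for breach of ¶1, so it cannot stand once ¶1 is removed. The only function of ¶6 is the waiver condition for ¶1, so it cannot stand once ¶1 is removed. ¶9 merely fixes the acknowledgement condition for ¶1; with ¶1 gone it has nothing to operate on and falls away. ¶4 operates only by reference to ¶2, so it falls with ¶2. Under the severability clause in ¶7, the remaining provisions continue in force. That leaves ¶5, ¶7, and ¶8 in effect.

1, 2, 3, 4, 6, 9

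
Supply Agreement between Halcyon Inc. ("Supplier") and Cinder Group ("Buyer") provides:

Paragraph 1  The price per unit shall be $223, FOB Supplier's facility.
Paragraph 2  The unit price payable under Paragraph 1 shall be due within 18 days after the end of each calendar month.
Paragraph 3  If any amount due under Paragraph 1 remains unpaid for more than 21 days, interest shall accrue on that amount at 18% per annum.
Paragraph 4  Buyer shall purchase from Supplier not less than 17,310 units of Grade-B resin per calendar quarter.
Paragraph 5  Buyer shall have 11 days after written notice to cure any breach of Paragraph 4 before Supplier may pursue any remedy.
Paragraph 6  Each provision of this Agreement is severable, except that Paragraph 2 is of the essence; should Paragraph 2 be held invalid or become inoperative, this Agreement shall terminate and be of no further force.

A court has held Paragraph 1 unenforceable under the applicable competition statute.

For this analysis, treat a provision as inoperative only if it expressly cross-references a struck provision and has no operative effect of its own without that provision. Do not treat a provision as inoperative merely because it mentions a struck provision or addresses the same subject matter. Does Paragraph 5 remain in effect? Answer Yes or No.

Paragraph 1 is struck. Paragraph 2 does nothing except set the payment deadline for the unit price by reference to Paragraph 1; with Paragraph 1 gone it has no independent effect and is inoperative. Paragraph 3 has no operative effect of its own apart from Paragraph 1 and is therefore inoperative. Paragraph 6 makes Paragraph 2 an essential term, and Paragraph 2 has been rendered inoperative by the cascade; under Paragraph 6, the entire Agreement is therefore void. No provision of the Agreement survives. Paragraph 5 is among the inoperative provisions, so the answer is no.

No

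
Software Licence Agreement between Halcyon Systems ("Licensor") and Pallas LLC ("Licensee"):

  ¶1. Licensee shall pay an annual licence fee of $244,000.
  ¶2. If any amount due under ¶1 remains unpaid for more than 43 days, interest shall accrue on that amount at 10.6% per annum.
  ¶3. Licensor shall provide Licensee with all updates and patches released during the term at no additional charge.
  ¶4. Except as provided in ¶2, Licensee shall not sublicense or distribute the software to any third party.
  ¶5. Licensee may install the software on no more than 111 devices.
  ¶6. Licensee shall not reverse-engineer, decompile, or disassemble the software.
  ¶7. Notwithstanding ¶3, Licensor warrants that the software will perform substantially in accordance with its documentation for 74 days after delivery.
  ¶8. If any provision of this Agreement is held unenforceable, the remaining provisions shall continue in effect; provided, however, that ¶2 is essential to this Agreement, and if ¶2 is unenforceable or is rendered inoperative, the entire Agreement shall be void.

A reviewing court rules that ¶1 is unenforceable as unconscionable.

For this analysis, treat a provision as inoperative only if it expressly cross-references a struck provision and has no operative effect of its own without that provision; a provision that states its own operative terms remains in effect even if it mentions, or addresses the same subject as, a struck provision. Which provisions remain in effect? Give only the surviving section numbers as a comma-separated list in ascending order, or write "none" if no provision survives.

none

¶1 is struck. ¶2 does nothing except set the default interest on the licence fee by reference to ¶1; with ¶1 gone it has no independent effect and is inoperative. ¶8 makes ¶2 an essential term, and ¶2 has been rendered inoperative by the cascade; under ¶8, the entire Agreement is therefore void. No provision of the Agreement survives.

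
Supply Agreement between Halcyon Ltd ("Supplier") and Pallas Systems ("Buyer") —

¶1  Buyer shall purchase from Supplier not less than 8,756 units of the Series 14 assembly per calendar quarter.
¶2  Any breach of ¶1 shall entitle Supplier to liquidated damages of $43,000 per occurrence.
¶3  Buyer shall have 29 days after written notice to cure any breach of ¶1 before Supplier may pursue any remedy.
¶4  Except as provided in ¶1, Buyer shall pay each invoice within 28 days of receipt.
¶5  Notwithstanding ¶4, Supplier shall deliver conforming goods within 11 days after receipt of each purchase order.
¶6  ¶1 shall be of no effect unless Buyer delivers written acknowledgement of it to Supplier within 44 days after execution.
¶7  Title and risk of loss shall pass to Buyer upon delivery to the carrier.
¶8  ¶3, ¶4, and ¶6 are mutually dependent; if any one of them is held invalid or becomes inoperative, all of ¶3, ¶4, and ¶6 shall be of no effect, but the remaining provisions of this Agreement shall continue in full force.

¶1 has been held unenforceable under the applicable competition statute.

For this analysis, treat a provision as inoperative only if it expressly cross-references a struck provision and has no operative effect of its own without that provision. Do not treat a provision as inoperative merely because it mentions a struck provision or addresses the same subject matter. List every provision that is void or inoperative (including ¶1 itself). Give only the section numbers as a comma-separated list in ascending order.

¶1 is struck. ¶2 has no operative effect of its own apart from ¶1 and is therefore inoperative. The only function of ¶3 is the cure period for breach of ¶1, so it cannot stand once ¶1 is removed. ¶6 operates only by reference to ¶1, so it falls with ¶1. ¶5 mentions ¶4 but its own obligation stands independently of ¶4, so ¶5 is not affected. ¶8 declares ¶3, ¶4, and ¶6 mutually dependent; since one of them has fallen, all of them are of no effect. That brings down ¶4 as well. The remainder continues in force under ¶8. ¶5, ¶7, and ¶8 remain in effect.

1, 2, 3, 4, 6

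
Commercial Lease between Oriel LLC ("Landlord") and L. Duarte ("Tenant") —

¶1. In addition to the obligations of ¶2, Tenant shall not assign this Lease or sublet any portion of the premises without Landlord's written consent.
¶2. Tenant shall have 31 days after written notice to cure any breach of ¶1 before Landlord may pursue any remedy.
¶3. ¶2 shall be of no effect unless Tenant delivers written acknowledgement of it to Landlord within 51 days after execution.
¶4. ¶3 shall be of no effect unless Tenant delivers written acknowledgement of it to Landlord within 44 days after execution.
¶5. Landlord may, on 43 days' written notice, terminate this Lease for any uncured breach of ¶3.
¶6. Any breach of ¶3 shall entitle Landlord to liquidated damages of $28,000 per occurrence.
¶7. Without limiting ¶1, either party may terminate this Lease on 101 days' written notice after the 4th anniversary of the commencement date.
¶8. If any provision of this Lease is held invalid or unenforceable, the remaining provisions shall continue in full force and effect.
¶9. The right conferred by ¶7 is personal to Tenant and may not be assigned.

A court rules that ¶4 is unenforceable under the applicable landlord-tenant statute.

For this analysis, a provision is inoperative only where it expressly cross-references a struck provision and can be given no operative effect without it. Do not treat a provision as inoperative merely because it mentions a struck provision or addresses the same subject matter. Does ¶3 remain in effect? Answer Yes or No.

Yes

¶4 is struck. No other provision's operative terms depend on ¶4. Under the severability clause in ¶8, the remaining provisions continue in force. ¶1, ¶2, ¶3, ¶5, ¶6, ¶7, ¶8, and ¶9 remain in effect. ¶3 is among the surviving provisions, so the answer is yes.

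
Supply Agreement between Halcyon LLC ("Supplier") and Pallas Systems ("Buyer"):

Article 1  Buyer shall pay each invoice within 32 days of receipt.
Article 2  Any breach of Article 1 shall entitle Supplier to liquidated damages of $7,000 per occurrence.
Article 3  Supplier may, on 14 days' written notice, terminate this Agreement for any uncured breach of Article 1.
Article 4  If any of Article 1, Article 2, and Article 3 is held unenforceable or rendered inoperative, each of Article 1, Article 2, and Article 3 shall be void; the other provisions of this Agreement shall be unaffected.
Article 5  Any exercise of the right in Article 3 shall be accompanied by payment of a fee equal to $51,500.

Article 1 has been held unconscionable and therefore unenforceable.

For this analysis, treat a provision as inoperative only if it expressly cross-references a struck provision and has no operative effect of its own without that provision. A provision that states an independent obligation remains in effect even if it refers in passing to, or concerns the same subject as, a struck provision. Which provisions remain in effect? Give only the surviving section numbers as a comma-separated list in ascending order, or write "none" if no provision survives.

Article 1 is struck. Article 2 operates only by reference to Article 1, so it falls with Article 1. Article 3 merely fixes the termination right for breach of Article 1; with Article 1 gone it has nothing to operate on and falls away. Article 5 operates only by reference to Article 3, so it falls with Article 3. Article 4 declares Article 1, Article 2, and Article 3 mutually dependent; since one of them has fallen, all of them are of no effect. The remainder continues in force under Article 4. Only Article 4 remains in effect.

4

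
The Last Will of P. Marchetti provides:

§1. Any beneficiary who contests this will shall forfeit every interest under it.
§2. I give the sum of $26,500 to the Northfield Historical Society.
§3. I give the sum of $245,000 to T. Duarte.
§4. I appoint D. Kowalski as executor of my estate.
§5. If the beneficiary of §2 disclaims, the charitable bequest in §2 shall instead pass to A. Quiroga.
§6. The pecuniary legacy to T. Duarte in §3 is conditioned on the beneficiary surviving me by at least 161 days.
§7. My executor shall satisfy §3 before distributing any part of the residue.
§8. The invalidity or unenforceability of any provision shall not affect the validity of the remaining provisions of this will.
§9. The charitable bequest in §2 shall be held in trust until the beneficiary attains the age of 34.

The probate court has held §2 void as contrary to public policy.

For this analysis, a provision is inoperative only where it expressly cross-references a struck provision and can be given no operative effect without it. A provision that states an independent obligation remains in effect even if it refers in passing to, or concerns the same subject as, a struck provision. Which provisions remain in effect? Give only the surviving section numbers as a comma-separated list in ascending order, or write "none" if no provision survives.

1, 3, 4, 6, 7, 8

§2 is struck. §5 operates only by reference to §2, so it falls with §2. §9 has no operative effect of its own apart from §2 and is therefore inoperative. §8 is a severability clause and preserves every provision that can still be given independent effect. That leaves §1, §3, §4, §6, §7, and §8 in effect.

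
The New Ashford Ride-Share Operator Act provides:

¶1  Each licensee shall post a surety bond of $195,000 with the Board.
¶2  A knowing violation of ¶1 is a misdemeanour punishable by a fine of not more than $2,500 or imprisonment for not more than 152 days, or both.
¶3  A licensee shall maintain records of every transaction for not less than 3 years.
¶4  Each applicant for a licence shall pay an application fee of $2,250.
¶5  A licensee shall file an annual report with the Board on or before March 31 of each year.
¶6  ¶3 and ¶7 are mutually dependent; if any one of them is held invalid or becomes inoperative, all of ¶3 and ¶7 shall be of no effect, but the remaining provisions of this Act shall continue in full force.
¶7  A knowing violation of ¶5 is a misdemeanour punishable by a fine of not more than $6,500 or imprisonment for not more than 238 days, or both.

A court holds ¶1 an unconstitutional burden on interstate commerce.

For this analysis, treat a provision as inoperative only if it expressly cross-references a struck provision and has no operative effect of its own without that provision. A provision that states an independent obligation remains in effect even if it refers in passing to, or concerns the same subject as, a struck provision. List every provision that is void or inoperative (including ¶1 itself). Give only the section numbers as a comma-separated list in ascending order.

¶1 is struck. The only function of ¶2 is the criminal penalty for violating ¶1, so it cannot stand once ¶1 is removed. ¶6 ties ¶3 and ¶7 together, but none of those is affected here; the remaining provisions continue in force under ¶6. That leaves ¶3, ¶4, ¶5, ¶6, and ¶7 in effect.

1, 2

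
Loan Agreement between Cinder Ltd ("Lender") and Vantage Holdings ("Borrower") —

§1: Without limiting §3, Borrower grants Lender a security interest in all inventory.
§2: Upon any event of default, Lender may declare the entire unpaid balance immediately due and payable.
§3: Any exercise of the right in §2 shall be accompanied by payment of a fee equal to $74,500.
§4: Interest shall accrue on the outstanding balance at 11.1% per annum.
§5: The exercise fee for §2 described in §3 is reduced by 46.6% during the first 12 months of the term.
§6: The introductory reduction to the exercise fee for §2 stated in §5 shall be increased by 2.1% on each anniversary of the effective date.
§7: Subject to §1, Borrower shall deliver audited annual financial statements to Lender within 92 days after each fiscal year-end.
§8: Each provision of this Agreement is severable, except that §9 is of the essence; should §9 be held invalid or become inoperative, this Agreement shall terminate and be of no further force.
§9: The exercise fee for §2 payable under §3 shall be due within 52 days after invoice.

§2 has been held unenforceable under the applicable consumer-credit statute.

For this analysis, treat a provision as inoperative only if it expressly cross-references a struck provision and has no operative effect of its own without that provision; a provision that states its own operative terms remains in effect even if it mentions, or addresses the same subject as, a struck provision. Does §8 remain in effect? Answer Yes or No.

§2 is struck. §3 merely fixes the exercise fee for §2; with §2 gone it has nothing to operate on and falls away. §5 has no operative effect of its own apart from §3 and is therefore inoperative. §9 operates only by reference to §3, so it falls with §3. The whole of §6 is the escalation of the introductory reduction to the exercise fee for §2, defined by reference to §5, so §6 cannot stand once §5 is removed. §8 makes §9 an essential term, and §9 has been rendered inoperative by the cascade; under §8, the entire Agreement is therefore void. No provision of the Agreement survives. §8 is among the inoperative provisions, so the answer is no.

No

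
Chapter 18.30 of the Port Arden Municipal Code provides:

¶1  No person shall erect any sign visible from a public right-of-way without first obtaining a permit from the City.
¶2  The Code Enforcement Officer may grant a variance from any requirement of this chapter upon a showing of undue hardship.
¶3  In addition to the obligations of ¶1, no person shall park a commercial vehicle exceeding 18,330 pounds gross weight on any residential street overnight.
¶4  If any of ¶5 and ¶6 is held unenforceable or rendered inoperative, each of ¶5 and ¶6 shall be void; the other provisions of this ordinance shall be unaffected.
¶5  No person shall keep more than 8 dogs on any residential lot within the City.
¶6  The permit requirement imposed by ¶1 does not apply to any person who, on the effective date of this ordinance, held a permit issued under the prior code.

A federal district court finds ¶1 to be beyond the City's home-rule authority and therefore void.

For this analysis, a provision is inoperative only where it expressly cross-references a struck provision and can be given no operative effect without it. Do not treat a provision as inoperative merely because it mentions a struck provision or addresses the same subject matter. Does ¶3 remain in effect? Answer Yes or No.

¶1 is struck. ¶6 operates only by reference to ¶1, so it falls with ¶1. Although ¶3 refers to ¶1, its operative terms do not depend on ¶1, so it remains in effect. ¶4 declares ¶5 and ¶6 mutually dependent; since one of them has fallen, all of them are of no effect. That brings down ¶5 as well. The remainder continues in force under ¶4. ¶2, ¶3, and ¶4 remain in effect. ¶3 is among the surviving provisions, so the answer is yes.

Yes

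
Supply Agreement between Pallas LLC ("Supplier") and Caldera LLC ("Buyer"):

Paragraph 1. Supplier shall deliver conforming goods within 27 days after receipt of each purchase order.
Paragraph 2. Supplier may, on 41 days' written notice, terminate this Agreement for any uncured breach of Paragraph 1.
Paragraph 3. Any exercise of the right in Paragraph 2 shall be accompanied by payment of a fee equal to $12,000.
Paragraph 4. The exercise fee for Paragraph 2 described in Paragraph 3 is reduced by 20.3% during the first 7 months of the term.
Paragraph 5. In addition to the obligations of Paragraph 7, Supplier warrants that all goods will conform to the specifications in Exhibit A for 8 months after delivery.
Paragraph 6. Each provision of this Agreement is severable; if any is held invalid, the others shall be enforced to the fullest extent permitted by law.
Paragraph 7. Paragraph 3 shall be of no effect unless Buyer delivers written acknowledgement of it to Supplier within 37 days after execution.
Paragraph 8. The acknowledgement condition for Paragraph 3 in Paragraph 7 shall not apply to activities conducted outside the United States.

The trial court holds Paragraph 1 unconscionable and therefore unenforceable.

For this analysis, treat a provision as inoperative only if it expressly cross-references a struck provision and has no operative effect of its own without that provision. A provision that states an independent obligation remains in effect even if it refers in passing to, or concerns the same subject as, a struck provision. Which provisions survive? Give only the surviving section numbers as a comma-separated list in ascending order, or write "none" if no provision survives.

5, 6

Paragraph 1 is struck. The only function of Paragraph 2 is the termination right for breach of Paragraph 1, so it cannot stand once Paragraph 1 is removed. The only function of Paragraph 3 is the exercise fee for Paragraph 2, so it cannot stand once Paragraph 2 is removed. Paragraph 4 operates only by reference to Paragraph 3, so it falls with Paragraph 3. Paragraph 7 merely fixes the acknowledgement condition for Paragraph 3; with Paragraph 3 gone it has nothing to operate on and falls away. Paragraph 8 has no operative effect of its own apart from Paragraph 7 and is therefore inoperative. Although Paragraph 5 refers to Paragraph 7, its operative terms do not depend on Paragraph 7, so it remains in effect. Paragraph 6 is a severability clause and preserves every provision that can still be given independent effect. The provisions still in force are Paragraph 5 and Paragraph 6.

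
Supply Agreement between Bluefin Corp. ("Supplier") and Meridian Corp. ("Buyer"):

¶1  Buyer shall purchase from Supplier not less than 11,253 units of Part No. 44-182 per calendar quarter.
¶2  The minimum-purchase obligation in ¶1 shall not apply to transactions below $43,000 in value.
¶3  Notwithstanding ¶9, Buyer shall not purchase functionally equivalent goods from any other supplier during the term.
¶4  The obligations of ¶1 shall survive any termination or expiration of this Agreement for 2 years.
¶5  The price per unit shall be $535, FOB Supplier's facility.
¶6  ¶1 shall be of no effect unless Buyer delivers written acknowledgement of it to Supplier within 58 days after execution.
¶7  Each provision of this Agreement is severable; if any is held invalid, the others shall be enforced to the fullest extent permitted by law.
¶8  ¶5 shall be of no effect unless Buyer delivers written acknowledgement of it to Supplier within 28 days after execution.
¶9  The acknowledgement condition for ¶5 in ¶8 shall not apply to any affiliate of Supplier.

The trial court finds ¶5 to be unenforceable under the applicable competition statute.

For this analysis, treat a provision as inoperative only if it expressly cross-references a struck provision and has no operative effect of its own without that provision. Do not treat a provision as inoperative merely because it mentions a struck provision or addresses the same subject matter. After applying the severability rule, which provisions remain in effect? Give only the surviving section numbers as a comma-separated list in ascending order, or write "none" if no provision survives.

¶5 is struck. ¶8 operates only by reference to ¶5, so it falls with ¶5. ¶9 operates only by reference to ¶8, so it falls with ¶8. ¶3 mentions ¶9 but its own obligation stands independently of ¶9, so ¶3 is not affected. Under the severability clause in ¶7, the remaining provisions continue in force. ¶1, ¶2, ¶3, ¶4, ¶6, and ¶7 remain in effect.

1, 2, 3, 4, 6, 7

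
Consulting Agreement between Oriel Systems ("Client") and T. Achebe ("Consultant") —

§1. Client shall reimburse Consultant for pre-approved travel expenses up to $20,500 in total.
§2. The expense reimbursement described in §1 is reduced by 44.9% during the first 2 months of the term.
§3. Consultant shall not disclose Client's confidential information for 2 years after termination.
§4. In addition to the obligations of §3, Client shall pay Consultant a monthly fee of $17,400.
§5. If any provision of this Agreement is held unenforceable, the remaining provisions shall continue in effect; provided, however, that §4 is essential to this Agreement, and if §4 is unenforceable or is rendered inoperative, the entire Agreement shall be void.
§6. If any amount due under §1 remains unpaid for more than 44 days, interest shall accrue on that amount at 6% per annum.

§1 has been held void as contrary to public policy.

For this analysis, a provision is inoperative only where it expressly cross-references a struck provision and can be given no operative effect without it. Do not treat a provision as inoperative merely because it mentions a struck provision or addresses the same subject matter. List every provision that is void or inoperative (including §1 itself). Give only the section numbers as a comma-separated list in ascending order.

1, 2, 6

§1 is struck. The whole of §2 is the introductory reduction to the expense reimbursement, defined by reference to §1, so §2 cannot stand once §1 is removed. §6 operates only by reference to §1, so it falls with §1. §5 makes §4 an essential term, but §4 is unaffected, so the severability proviso in §5 preserves the remaining provisions. The provisions still in force are §3, §4, and §5.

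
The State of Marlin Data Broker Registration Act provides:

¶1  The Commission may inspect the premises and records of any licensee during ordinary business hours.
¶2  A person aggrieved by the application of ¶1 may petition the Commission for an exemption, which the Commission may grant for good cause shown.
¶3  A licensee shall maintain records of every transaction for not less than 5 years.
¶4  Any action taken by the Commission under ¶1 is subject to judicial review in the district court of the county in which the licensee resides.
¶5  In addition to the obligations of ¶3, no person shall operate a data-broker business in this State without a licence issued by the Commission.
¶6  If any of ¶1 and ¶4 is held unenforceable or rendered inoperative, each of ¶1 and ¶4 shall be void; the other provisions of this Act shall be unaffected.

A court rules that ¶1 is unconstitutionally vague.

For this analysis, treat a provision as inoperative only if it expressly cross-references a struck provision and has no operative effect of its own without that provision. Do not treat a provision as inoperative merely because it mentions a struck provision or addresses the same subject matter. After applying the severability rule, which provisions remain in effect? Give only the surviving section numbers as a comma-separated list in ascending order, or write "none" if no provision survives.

¶1 is struck. ¶2 operates only by reference to ¶1, so it falls with ¶1. ¶4 has no operative effect of its own apart from ¶1 and is therefore inoperative. ¶6 declares ¶1 and ¶4 mutually dependent; since one of them has fallen, all of them are of no effect. The remainder continues in force under ¶6. That leaves ¶3, ¶5, and ¶6 in effect.

3, 5, 6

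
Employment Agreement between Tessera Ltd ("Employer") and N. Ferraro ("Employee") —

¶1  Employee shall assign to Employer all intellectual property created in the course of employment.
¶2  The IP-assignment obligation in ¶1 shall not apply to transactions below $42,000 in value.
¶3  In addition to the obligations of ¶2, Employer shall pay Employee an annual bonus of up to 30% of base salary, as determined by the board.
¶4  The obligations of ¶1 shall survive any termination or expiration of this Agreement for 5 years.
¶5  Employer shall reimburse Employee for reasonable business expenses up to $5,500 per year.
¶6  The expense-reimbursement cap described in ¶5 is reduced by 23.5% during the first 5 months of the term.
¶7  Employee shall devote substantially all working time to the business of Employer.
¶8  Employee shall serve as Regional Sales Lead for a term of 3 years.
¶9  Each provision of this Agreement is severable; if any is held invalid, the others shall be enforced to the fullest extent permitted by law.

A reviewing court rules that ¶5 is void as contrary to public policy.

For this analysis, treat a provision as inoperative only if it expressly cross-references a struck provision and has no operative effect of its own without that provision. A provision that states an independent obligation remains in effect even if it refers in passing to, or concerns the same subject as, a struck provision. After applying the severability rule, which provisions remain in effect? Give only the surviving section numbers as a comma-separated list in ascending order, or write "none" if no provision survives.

¶5 is struck. ¶6 does nothing except set the introductory reduction to the expense-reimbursement cap by reference to ¶5; with ¶5 gone it has no independent effect and is inoperative. ¶9 is a severability clause and preserves every provision that can still be given independent effect. ¶1, ¶2, ¶3, ¶4, ¶7, ¶8, and ¶9 remain in effect.

1, 2, 3, 4, 7, 8, 9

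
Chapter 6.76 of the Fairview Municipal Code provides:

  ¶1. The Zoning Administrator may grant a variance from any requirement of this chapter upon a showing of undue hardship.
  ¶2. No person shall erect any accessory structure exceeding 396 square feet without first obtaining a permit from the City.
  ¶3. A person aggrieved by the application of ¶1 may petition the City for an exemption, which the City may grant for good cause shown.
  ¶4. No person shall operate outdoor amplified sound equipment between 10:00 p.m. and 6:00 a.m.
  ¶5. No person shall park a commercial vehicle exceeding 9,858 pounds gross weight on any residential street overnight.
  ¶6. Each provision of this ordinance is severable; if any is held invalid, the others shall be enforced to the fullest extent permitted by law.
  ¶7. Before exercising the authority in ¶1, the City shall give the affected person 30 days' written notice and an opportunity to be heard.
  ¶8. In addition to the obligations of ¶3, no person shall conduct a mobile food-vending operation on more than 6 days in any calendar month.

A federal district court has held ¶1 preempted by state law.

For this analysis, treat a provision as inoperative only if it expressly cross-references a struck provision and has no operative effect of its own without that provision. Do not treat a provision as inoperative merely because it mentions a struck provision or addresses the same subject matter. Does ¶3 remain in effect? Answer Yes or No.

No

¶1 is struck. The only function of ¶3 is the exemption procedure for ¶1, so it cannot stand once ¶1 is removed. ¶7 merely fixes the notice-and-hearing requirement for ¶1; with ¶1 gone it has nothing to operate on and falls away. ¶8 mentions ¶3 but its own obligation stands independently of ¶3, so ¶8 is not affected. Under the severability clause in ¶6, the remaining provisions continue in force. The provisions still in force are ¶2, ¶4, ¶5, ¶6, and ¶8. ¶3 is among the inoperative provisions, so the answer is no.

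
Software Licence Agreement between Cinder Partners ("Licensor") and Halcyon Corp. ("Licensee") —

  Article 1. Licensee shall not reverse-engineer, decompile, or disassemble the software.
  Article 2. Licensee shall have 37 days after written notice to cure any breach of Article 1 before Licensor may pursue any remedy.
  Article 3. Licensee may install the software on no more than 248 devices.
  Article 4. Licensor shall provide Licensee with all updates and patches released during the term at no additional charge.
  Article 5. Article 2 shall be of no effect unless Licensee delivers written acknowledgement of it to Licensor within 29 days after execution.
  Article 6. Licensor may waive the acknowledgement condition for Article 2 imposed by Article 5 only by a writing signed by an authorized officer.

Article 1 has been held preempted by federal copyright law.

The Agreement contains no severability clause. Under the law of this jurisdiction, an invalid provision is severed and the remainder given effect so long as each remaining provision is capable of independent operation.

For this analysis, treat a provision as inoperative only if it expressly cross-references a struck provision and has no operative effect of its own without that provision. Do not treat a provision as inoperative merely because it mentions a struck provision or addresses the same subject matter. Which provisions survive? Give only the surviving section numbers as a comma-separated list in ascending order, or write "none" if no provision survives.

Article 1 is struck. The only function of Article 2 is the cure period for breach of Article 1, so it cannot stand once Article 1 is removed. Article 5 operates only by reference to Article 2, so it falls with Article 2. Article 6 has no operative effect of its own apart from Article 5 and is therefore inoperative. With no severability clause, the stated default rule severs what cannot stand and enforces each remaining provision that can operate on its own. Article 3 and Article 4 remain in effect.

3, 4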